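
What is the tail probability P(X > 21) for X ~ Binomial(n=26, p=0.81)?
0.433310

We have X ~ Binomial(n=26, p=0.81).

P(X > 21) = 1 - P(X ≤ 21)
                = 1 - F(21)
                = 1 - 0.566690
                = 0.433310

So there's approximately a 43.3% chance that X exceeds 21.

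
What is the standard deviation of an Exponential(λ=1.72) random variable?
0.5814

We have X ~ Exponential(λ=1.72).

For an Exponential distribution with λ=1.72:
σ = √Var(X) = 0.5814

The standard deviation is the square root of the variance.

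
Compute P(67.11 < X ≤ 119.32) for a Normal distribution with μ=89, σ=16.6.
0.872474

We have X ~ Normal(μ=89, σ=16.6).

To find P(67.11 < X ≤ 119.32), we use:
P(67.11 < X ≤ 119.32) = P(X ≤ 119.32) - P(X ≤ 67.11)
                 = F(119.32) - F(67.11)
                 = 0.966113 - 0.093639
                 = 0.872474

So there's approximately a 87.2% chance that X falls in this range.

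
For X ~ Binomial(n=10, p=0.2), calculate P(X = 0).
0.107374

We have X ~ Binomial(n=10, p=0.2).

For a Binomial distribution, the PMF gives us the probability of each outcome.

Using the PMF formula:
P(X = 0) = 0.107374

Rounded to 4 decimal places: 0.1074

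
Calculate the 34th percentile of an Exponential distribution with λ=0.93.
0.4468

We have X ~ Exponential(λ=0.93).

We want to find x such that P(X ≤ x) = 0.34.

This is the 34th percentile, which means 34% of values fall below this point.

Using the inverse CDF (quantile function):
x = F⁻¹(0.34) = 0.4468

Verification: P(X ≤ 0.4468) = 0.34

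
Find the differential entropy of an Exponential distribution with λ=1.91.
0.3529 nats

We have X ~ Exponential(λ=1.91).

The differential entropy measures the uncertainty or information content of the distribution.

For an Exponential distribution with λ=1.91:
h(X) = 0.3529 nats

(In bits, this would be 0.5091 bits.)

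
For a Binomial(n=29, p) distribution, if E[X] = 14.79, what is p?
p = 0.51

For a Binomial(n, p) distribution:
E[X] = n × p

Given n = 29 and E[X] = 14.79:
14.79 = 29 × p
p = 14.79 / 29 = 0.51

Verification: Binomial(29, 0.51) has E[X] = 14.79 ✓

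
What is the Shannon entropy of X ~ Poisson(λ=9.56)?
2.5385 nats

We have X ~ Poisson(λ=9.56).

The Shannon entropy measures the uncertainty or information content of the distribution.

For a Poisson distribution with λ=9.56:
H(X) = 2.5385 nats

(In bits, this would be 3.6622 bits.)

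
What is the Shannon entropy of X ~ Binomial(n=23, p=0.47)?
2.2915 nats

We have X ~ Binomial(n=23, p=0.47).

The Shannon entropy measures the uncertainty or information content of the distribution.

For a Binomial distribution with n=23, p=0.47:
H(X) = 2.2915 nats

(In bits, this would be 3.3059 bits.)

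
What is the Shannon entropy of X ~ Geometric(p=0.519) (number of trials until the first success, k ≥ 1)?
1.3342 nats

We have X ~ Geometric(p=0.519) (number of trials until the first success, k ≥ 1).

The Shannon entropy measures the uncertainty or information content of the distribution.

For a Geometric distribution with p=0.519 (number of trials until the first success, k ≥ 1):
H(X) = 1.3342 nats

(In bits, this would be 1.9248 bits.)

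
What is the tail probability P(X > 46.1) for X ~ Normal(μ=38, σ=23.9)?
0.367338

We have X ~ Normal(μ=38, σ=23.9).

P(X > 46.1) = 1 - P(X ≤ 46.1)
                = 1 - F(46.1)
                = 1 - 0.632662
                = 0.367338

So there's approximately a 36.7% chance that X exceeds 46.1.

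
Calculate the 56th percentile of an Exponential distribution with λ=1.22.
0.6729

We have X ~ Exponential(λ=1.22).

We want to find x such that P(X ≤ x) = 0.56.

This is the 56th percentile, which means 56% of values fall below this point.

Using the inverse CDF (quantile function):
x = F⁻¹(0.56) = 0.6729

Verification: P(X ≤ 0.6729) = 0.56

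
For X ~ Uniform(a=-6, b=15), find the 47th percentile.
3.8700

We have X ~ Uniform(a=-6, b=15).

We want to find x such that P(X ≤ x) = 0.47.

This is the 47th percentile, which means 47% of values fall below this point.

Using the inverse CDF (quantile function):
x = F⁻¹(0.47) = 3.8700

Verification: P(X ≤ 3.8700) = 0.47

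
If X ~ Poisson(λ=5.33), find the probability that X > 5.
0.441741

We have X ~ Poisson(λ=5.33).

P(X > 5) = 1 - P(X ≤ 5)
                = 1 - F(5)
                = 1 - 0.558259
                = 0.441741

So there's approximately a 44.2% chance that X exceeds 5.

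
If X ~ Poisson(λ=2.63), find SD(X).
1.6217

We have X ~ Poisson(λ=2.63).

For a Poisson distribution with λ=2.63:
σ = √Var(X) = 1.6217

The standard deviation is the square root of the variance.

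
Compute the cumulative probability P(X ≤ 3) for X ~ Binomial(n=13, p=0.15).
0.881997

We have X ~ Binomial(n=13, p=0.15).

The CDF gives us P(X ≤ k).

Using the CDF:
P(X ≤ 3) = 0.881997

This means there's approximately a 88.2% chance that X is at most 3.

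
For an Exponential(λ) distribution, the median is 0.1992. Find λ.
λ = 3.4797

For X ~ Exponential(λ), the CDF is F(x) = 1 - e^(-λx).
The median m satisfies F(m) = 0.5:
1 - e^(-λm) = 0.5
e^(-λm) = 0.5
λm = ln(2)
m = ln(2) / λ

Given m = 0.1992:
λ = ln(2) / 0.1992 = 0.693147 / 0.1992 = 3.4797

Verification: ln(2) / 3.4797 = 0.1992 ✓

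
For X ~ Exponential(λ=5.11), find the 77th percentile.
0.2876

We have X ~ Exponential(λ=5.11).

We want to find x such that P(X ≤ x) = 0.77.

This is the 77th percentile, which means 77% of values fall below this point.

Using the inverse CDF (quantile function):
x = F⁻¹(0.77) = 0.2876

Verification: P(X ≤ 0.2876) = 0.77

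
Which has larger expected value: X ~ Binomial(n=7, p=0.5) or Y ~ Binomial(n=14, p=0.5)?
Y has larger mean (7.0000 > 3.5000)

Compute the expected value for each distribution:

X ~ Binomial(n=7, p=0.5):
E[X] = 3.5000

Y ~ Binomial(n=14, p=0.5):
E[Y] = 7.0000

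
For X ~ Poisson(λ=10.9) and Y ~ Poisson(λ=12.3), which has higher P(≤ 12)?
X has higher probability (P(X ≤ 12) = 0.6996 > P(Y ≤ 12) = 0.5417)

Compute P(≤ 12) for each distribution:

X ~ Poisson(λ=10.9):
P(X ≤ 12) = 0.6996

Y ~ Poisson(λ=12.3):
P(Y ≤ 12) = 0.5417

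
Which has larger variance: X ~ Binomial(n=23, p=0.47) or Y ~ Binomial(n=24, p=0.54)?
Y has larger variance (5.9616 > 5.7293)

Compute the variance for each distribution:

X ~ Binomial(n=23, p=0.47):
Var(X) = 5.7293

Y ~ Binomial(n=24, p=0.54):
Var(Y) = 5.9616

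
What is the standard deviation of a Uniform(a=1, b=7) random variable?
1.7321

We have X ~ Uniform(a=1, b=7).

For a Uniform distribution with a=1, b=7:
σ = √Var(X) = 1.7321

The standard deviation is the square root of the variance.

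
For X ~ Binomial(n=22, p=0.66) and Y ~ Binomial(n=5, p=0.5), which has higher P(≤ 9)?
Y has higher probability (P(Y ≤ 9) = 1.0000 > P(X ≤ 9) = 0.0139)

Compute P(≤ 9) for each distribution:

X ~ Binomial(n=22, p=0.66):
P(X ≤ 9) = 0.0139

Y ~ Binomial(n=5, p=0.5):
P(Y ≤ 9) = 1.0000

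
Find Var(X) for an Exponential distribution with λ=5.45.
0.0337

We have X ~ Exponential(λ=5.45).

For an Exponential distribution with λ=5.45:
Var(X) = 0.0337

The variance measures the spread of the distribution around the mean.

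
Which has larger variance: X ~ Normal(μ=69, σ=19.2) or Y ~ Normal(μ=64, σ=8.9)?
X has larger variance (368.6400 > 79.2100)

Compute the variance for each distribution:

X ~ Normal(μ=69, σ=19.2):
Var(X) = 368.6400

Y ~ Normal(μ=64, σ=8.9):
Var(Y) = 79.2100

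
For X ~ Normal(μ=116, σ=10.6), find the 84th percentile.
126.5413

We have X ~ Normal(μ=116, σ=10.6).

We want to find x such that P(X ≤ x) = 0.84.

This is the 84th percentile, which means 84% of values fall below this point.

Using the inverse CDF (quantile function):
x = F⁻¹(0.84) = 126.5413

Verification: P(X ≤ 126.5413) = 0.84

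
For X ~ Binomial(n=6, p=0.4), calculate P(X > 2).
0.455680

We have X ~ Binomial(n=6, p=0.4).

P(X > 2) = 1 - P(X ≤ 2)
                = 1 - F(2)
                = 1 - 0.544320
                = 0.455680

So there's approximately a 45.6% chance that X exceeds 2.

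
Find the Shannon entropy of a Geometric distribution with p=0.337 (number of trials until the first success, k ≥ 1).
1.8962 nats

We have X ~ Geometric(p=0.337) (number of trials until the first success, k ≥ 1).

The Shannon entropy measures the uncertainty or information content of the distribution.

For a Geometric distribution with p=0.337 (number of trials until the first success, k ≥ 1):
H(X) = 1.8962 nats

(In bits, this would be 2.7357 bits.)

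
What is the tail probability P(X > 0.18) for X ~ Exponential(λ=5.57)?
0.366924

We have X ~ Exponential(λ=5.57).

P(X > 0.18) = 1 - P(X ≤ 0.18)
                = 1 - F(0.18)
                = 1 - 0.633076
                = 0.366924

So there's approximately a 36.7% chance that X exceeds 0.18.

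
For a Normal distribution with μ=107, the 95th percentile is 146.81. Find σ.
σ = 24.2028

For X ~ Normal(μ, σ), the p-th percentile satisfies x = μ + z_p × σ,
where z_p = Φ⁻¹(p) is the standard normal quantile.

Step 1: z_{0.95} = Φ⁻¹(0.95) = 1.6449

Step 2: Solve for σ:
146.81 = 107 + 1.6449 × σ
σ = (146.81 - 107) / 1.6449
σ = 39.81 / 1.6449
σ = 24.2028

Verification: μ + z × σ = 107 + 1.6449 × 24.2028 = 146.81 ✓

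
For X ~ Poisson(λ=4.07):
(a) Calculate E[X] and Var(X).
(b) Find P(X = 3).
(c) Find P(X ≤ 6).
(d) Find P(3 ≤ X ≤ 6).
(a) E[X] = 4.0700, Var(X) = 4.0700
(b) P(X = 3) = 0.191890
(c) P(X ≤ 6) = 0.881905
(d) P(3 ≤ X ≤ 6) = 0.653880

We have X ~ Poisson(λ=4.07).

(a) Moments:
E[X] = 4.0700
Var(X) = 4.0700
σ = √Var(X) = 2.0174

(b) Point probability using PMF:
P(X = 3) = 0.191890

(c) Cumulative probability using CDF:
P(X ≤ 6) = F(6) = 0.881905

(d) Range probability:
P(3 ≤ X ≤ 6) = P(X ≤ 6) - P(X ≤ 2)
                   = F(6) - F(2)
                   = 0.881905 - 0.228025
                   = 0.653880

This means approximately 65.4% of outcomes fall in the interval [3, 6].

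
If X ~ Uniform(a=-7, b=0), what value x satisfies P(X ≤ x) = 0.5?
-3.5000

We have X ~ Uniform(a=-7, b=0).

We want to find x such that P(X ≤ x) = 0.5.

This is the 50th percentile, which means 50% of values fall below this point.

Using the inverse CDF (quantile function):
x = F⁻¹(0.5) = -3.5000

Verification: P(X ≤ -3.5000) = 0.5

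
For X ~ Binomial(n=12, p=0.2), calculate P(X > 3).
0.205431

We have X ~ Binomial(n=12, p=0.2).

P(X > 3) = 1 - P(X ≤ 3)
                = 1 - F(3)
                = 1 - 0.794569
                = 0.205431

So there's approximately a 20.5% chance that X exceeds 3.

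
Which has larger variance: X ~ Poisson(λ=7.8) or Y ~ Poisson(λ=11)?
Y has larger variance (11.0000 > 7.8000)

Compute the variance for each distribution:

X ~ Poisson(λ=7.8):
Var(X) = 7.8000

Y ~ Poisson(λ=11):
Var(Y) = 11.0000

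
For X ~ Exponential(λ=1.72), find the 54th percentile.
0.4515

We have X ~ Exponential(λ=1.72).

We want to find x such that P(X ≤ x) = 0.54.

This is the 54th percentile, which means 54% of values fall below this point.

Using the inverse CDF (quantile function):
x = F⁻¹(0.54) = 0.4515

Verification: P(X ≤ 0.4515) = 0.54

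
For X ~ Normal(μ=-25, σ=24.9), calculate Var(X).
620.0100

We have X ~ Normal(μ=-25, σ=24.9).

For a Normal distribution with μ=-25, σ=24.9:
Var(X) = 620.0100

The variance measures the spread of the distribution around the mean.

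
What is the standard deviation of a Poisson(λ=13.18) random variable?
3.6304

We have X ~ Poisson(λ=13.18).

For a Poisson distribution with λ=13.18:
σ = √Var(X) = 3.6304

The standard deviation is the square root of the variance.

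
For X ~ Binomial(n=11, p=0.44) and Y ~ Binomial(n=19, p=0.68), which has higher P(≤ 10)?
X has higher probability (P(X ≤ 10) = 0.9999 > P(Y ≤ 10) = 0.1186)

Compute P(≤ 10) for each distribution:

X ~ Binomial(n=11, p=0.44):
P(X ≤ 10) = 0.9999

Y ~ Binomial(n=19, p=0.68):
P(Y ≤ 10) = 0.1186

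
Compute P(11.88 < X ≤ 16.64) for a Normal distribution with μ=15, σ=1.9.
0.755691

We have X ~ Normal(μ=15, σ=1.9).

To find P(11.88 < X ≤ 16.64), we use:
P(11.88 < X ≤ 16.64) = P(X ≤ 16.64) - P(X ≤ 11.88)
                 = F(16.64) - F(11.88)
                 = 0.805975 - 0.050284
                 = 0.755691

So there's approximately a 75.6% chance that X falls in this range.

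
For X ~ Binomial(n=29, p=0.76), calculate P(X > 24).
0.140516

We have X ~ Binomial(n=29, p=0.76).

P(X > 24) = 1 - P(X ≤ 24)
                = 1 - F(24)
                = 1 - 0.859484
                = 0.140516

So there's approximately a 14.1% chance that X exceeds 24.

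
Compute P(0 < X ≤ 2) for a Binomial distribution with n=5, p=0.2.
0.614400

We have X ~ Binomial(n=5, p=0.2).

To find P(0 < X ≤ 2), we use:
P(0 < X ≤ 2) = P(X ≤ 2) - P(X ≤ 0)
                 = F(2) - F(0)
                 = 0.942080 - 0.327680
                 = 0.614400

So there's approximately a 61.4% chance that X falls in this range.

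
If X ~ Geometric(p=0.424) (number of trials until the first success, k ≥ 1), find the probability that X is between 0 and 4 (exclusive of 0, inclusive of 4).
0.889925

We have X ~ Geometric(p=0.424) (number of trials until the first success, k ≥ 1).

To find P(0 < X ≤ 4), we use:
P(0 < X ≤ 4) = P(X ≤ 4) - P(X ≤ 0)
                 = F(4) - F(0)
                 = 0.889925 - 0.000000
                 = 0.889925

So there's approximately a 89.0% chance that X falls in this range.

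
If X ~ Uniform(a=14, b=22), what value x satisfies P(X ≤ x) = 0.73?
19.8400

We have X ~ Uniform(a=14, b=22).

We want to find x such that P(X ≤ x) = 0.73.

This is the 73rd percentile, which means 73% of values fall below this point.

Using the inverse CDF (quantile function):
x = F⁻¹(0.73) = 19.8400

Verification: P(X ≤ 19.8400) = 0.73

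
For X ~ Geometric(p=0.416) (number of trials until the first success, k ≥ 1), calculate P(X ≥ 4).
0.199177

We have X ~ Geometric(p=0.416) (number of trials until the first success, k ≥ 1).

For discrete distributions, P(X ≥ 4) = 1 - P(X ≤ 3).

P(X ≤ 3) = 0.800823
P(X ≥ 4) = 1 - 0.800823 = 0.199177

So there's approximately a 19.9% chance that X is at least 4.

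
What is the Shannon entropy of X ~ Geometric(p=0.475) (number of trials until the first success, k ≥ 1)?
1.4566 nats

We have X ~ Geometric(p=0.475) (number of trials until the first success, k ≥ 1).

The Shannon entropy measures the uncertainty or information content of the distribution.

For a Geometric distribution with p=0.475 (number of trials until the first success, k ≥ 1):
H(X) = 1.4566 nats

(In bits, this would be 2.1015 bits.)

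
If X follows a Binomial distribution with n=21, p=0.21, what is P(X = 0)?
0.007082

We have X ~ Binomial(n=21, p=0.21).

For a Binomial distribution, the PMF gives us the probability of each outcome.

Using the PMF formula:
P(X = 0) = 0.007082

Rounded to 4 decimal places: 0.0071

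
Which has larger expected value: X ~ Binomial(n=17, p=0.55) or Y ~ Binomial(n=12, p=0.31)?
X has larger mean (9.3500 > 3.7200)

Compute the expected value for each distribution:

X ~ Binomial(n=17, p=0.55):
E[X] = 9.3500

Y ~ Binomial(n=12, p=0.31):
E[Y] = 3.7200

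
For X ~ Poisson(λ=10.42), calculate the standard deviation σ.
3.2280

We have X ~ Poisson(λ=10.42).

For a Poisson distribution with λ=10.42:
σ = √Var(X) = 3.2280

The standard deviation is the square root of the variance.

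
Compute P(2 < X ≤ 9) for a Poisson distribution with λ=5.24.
0.852771

We have X ~ Poisson(λ=5.24).

To find P(2 < X ≤ 9), we use:
P(2 < X ≤ 9) = P(X ≤ 9) - P(X ≤ 2)
                 = F(9) - F(2)
                 = 0.958610 - 0.105840
                 = 0.852771

So there's approximately a 85.3% chance that X falls in this range.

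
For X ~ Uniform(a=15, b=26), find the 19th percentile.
17.0900

We have X ~ Uniform(a=15, b=26).

We want to find x such that P(X ≤ x) = 0.19.

This is the 19th percentile, which means 19% of values fall below this point.

Using the inverse CDF (quantile function):
x = F⁻¹(0.19) = 17.0900

Verification: P(X ≤ 17.0900) = 0.19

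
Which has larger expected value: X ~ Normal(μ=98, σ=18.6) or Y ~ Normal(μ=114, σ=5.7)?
Y has larger mean (114.0000 > 98.0000)

Compute the expected value for each distribution:

X ~ Normal(μ=98, σ=18.6):
E[X] = 98.0000

Y ~ Normal(μ=114, σ=5.7):
E[Y] = 114.0000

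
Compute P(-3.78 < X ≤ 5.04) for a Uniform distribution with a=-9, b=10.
0.464211

We have X ~ Uniform(a=-9, b=10).

To find P(-3.78 < X ≤ 5.04), we use:
P(-3.78 < X ≤ 5.04) = P(X ≤ 5.04) - P(X ≤ -3.78)
                 = F(5.04) - F(-3.78)
                 = 0.738947 - 0.274737
                 = 0.464211

So there's approximately a 46.4% chance that X falls in this range.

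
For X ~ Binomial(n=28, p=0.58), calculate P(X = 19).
0.089879

We have X ~ Binomial(n=28, p=0.58).

For a Binomial distribution, the PMF gives us the probability of each outcome.

Using the PMF formula:
P(X = 19) = 0.089879

Rounded to 4 decimal places: 0.0899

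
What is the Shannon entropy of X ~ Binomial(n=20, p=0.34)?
2.1672 nats

We have X ~ Binomial(n=20, p=0.34).

The Shannon entropy measures the uncertainty or information content of the distribution.

For a Binomial distribution with n=20, p=0.34:
H(X) = 2.1672 nats

(In bits, this would be 3.1266 bits.)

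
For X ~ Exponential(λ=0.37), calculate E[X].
2.7027

We have X ~ Exponential(λ=0.37).

For an Exponential distribution with λ=0.37:
E[X] = 2.7027

This is the expected (average) value of X.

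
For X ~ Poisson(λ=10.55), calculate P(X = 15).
0.044718

We have X ~ Poisson(λ=10.55).

For a Poisson distribution, the PMF gives us the probability of each outcome.

Using the PMF formula:
P(X = 15) = 0.044718

Rounded to 4 decimal places: 0.0447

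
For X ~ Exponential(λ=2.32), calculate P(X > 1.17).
0.066245

We have X ~ Exponential(λ=2.32).

P(X > 1.17) = 1 - P(X ≤ 1.17)
                = 1 - F(1.17)
                = 1 - 0.933755
                = 0.066245

So there's approximately a 6.6% chance that X exceeds 1.17.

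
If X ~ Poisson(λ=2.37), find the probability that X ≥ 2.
0.684970

We have X ~ Poisson(λ=2.37).

For discrete distributions, P(X ≥ 2) = 1 - P(X ≤ 1).

P(X ≤ 1) = 0.315030
P(X ≥ 2) = 1 - 0.315030 = 0.684970

So there's approximately a 68.5% chance that X is at least 2.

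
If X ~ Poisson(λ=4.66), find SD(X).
2.1587

We have X ~ Poisson(λ=4.66).

For a Poisson distribution with λ=4.66:
σ = √Var(X) = 2.1587

The standard deviation is the square root of the variance.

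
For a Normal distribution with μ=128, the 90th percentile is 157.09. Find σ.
σ = 22.6990

For X ~ Normal(μ, σ), the p-th percentile satisfies x = μ + z_p × σ,
where z_p = Φ⁻¹(p) is the standard normal quantile.

Step 1: z_{0.9} = Φ⁻¹(0.9) = 1.2816

Step 2: Solve for σ:
157.09 = 128 + 1.2816 × σ
σ = (157.09 - 128) / 1.2816
σ = 29.09 / 1.2816
σ = 22.6990

Verification: μ + z × σ = 128 + 1.2816 × 22.6990 = 157.09 ✓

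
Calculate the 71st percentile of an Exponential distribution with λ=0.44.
2.8134

We have X ~ Exponential(λ=0.44).

We want to find x such that P(X ≤ x) = 0.71.

This is the 71st percentile, which means 71% of values fall below this point.

Using the inverse CDF (quantile function):
x = F⁻¹(0.71) = 2.8134

Verification: P(X ≤ 2.8134) = 0.71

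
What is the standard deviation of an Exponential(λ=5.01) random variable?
0.1996

We have X ~ Exponential(λ=5.01).

For an Exponential distribution with λ=5.01:
σ = √Var(X) = 0.1996

The standard deviation is the square root of the variance.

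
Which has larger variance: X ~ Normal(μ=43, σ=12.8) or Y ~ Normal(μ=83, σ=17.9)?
Y has larger variance (320.4100 > 163.8400)

Compute the variance for each distribution:

X ~ Normal(μ=43, σ=12.8):
Var(X) = 163.8400

Y ~ Normal(μ=83, σ=17.9):
Var(Y) = 320.4100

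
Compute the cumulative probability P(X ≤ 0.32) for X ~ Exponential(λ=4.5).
0.763072

We have X ~ Exponential(λ=4.5).

The CDF gives us P(X ≤ k).

Using the CDF:
P(X ≤ 0.32) = 0.763072

This means there's approximately a 76.3% chance that X is at most 0.32.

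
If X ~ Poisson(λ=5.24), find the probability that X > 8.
0.084892

We have X ~ Poisson(λ=5.24).

P(X > 8) = 1 - P(X ≤ 8)
                = 1 - F(8)
                = 1 - 0.915108
                = 0.084892

So there's approximately a 8.5% chance that X exceeds 8.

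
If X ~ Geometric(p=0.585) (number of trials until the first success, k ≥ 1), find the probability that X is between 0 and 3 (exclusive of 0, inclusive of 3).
0.928527

We have X ~ Geometric(p=0.585) (number of trials until the first success, k ≥ 1).

To find P(0 < X ≤ 3), we use:
P(0 < X ≤ 3) = P(X ≤ 3) - P(X ≤ 0)
                 = F(3) - F(0)
                 = 0.928527 - 0.000000
                 = 0.928527

So there's approximately a 92.9% chance that X falls in this range.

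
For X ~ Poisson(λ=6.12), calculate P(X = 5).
0.157287

We have X ~ Poisson(λ=6.12).

For a Poisson distribution, the PMF gives us the probability of each outcome.

Using the PMF formula:
P(X = 5) = 0.157287

Rounded to 4 decimal places: 0.1573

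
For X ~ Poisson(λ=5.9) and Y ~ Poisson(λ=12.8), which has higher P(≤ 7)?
X has higher probability (P(X ≤ 7) = 0.7576 > P(Y ≤ 7) = 0.0599)

Compute P(≤ 7) for each distribution:

X ~ Poisson(λ=5.9):
P(X ≤ 7) = 0.7576

Y ~ Poisson(λ=12.8):
P(Y ≤ 7) = 0.0599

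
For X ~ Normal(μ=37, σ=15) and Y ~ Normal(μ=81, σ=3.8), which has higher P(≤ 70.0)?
X has higher probability (P(X ≤ 70.0) = 0.9861 > P(Y ≤ 70.0) = 0.0019)

Compute P(≤ 70.0) for each distribution:

X ~ Normal(μ=37, σ=15):
P(X ≤ 70.0) = 0.9861

Y ~ Normal(μ=81, σ=3.8):
P(Y ≤ 70.0) = 0.0019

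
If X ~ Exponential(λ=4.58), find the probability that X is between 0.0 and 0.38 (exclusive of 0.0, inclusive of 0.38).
0.824550

We have X ~ Exponential(λ=4.58).

To find P(0.0 < X ≤ 0.38), we use:
P(0.0 < X ≤ 0.38) = P(X ≤ 0.38) - P(X ≤ 0.0)
                 = F(0.38) - F(0.0)
                 = 0.824550 - 0.000000
                 = 0.824550

So there's approximately a 82.5% chance that X falls in this range.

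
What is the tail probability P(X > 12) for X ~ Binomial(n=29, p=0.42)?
0.448255

We have X ~ Binomial(n=29, p=0.42).

P(X > 12) = 1 - P(X ≤ 12)
                = 1 - F(12)
                = 1 - 0.551745
                = 0.448255

So there's approximately a 44.8% chance that X exceeds 12.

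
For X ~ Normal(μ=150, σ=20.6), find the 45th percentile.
147.4114

We have X ~ Normal(μ=150, σ=20.6).

We want to find x such that P(X ≤ x) = 0.45.

This is the 45th percentile, which means 45% of values fall below this point.

Using the inverse CDF (quantile function):
x = F⁻¹(0.45) = 147.4114

Verification: P(X ≤ 147.4114) = 0.45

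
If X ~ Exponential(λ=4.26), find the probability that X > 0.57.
0.088195

We have X ~ Exponential(λ=4.26).

P(X > 0.57) = 1 - P(X ≤ 0.57)
                = 1 - F(0.57)
                = 1 - 0.911805
                = 0.088195

So there's approximately a 8.8% chance that X exceeds 0.57.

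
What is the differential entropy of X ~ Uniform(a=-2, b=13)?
2.7081 nats

We have X ~ Uniform(a=-2, b=13).

The differential entropy measures the uncertainty or information content of the distribution.

For a Uniform distribution with a=-2, b=13:
h(X) = 2.7081 nats

(In bits, this would be 3.9069 bits.)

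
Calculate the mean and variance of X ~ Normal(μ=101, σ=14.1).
E[X] = 101.0000, Var(X) = 198.8100

We have X ~ Normal(μ=101, σ=14.1).

For a Normal distribution with μ=101, σ=14.1:

Expected value:
E[X] = 101.0000

Variance:
Var(X) = 198.8100

Standard deviation:
σ = √Var(X) = 14.1000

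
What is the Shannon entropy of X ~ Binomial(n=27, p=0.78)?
2.1789 nats

We have X ~ Binomial(n=27, p=0.78).

The Shannon entropy measures the uncertainty or information content of the distribution.

For a Binomial distribution with n=27, p=0.78:
H(X) = 2.1789 nats

(In bits, this would be 3.1436 bits.)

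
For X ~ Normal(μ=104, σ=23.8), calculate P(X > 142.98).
0.050730

We have X ~ Normal(μ=104, σ=23.8).

P(X > 142.98) = 1 - P(X ≤ 142.98)
                = 1 - F(142.98)
                = 1 - 0.949270
                = 0.050730

So there's approximately a 5.1% chance that X exceeds 142.98.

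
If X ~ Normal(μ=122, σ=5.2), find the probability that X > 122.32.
0.475465

We have X ~ Normal(μ=122, σ=5.2).

P(X > 122.32) = 1 - P(X ≤ 122.32)
                = 1 - F(122.32)
                = 1 - 0.524535
                = 0.475465

So there's approximately a 47.5% chance that X exceeds 122.32.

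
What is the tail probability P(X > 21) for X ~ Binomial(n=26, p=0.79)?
0.336387

We have X ~ Binomial(n=26, p=0.79).

P(X > 21) = 1 - P(X ≤ 21)
                = 1 - F(21)
                = 1 - 0.663613
                = 0.336387

So there's approximately a 33.6% chance that X exceeds 21.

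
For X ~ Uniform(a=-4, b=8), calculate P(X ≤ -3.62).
0.031667

We have X ~ Uniform(a=-4, b=8).

The CDF gives us P(X ≤ k).

Using the CDF:
P(X ≤ -3.62) = 0.031667

This means there's approximately a 3.2% chance that X is at most -3.62.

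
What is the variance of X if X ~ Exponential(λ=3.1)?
0.1041

We have X ~ Exponential(λ=3.1).

For an Exponential distribution with λ=3.1:
Var(X) = 0.1041

The variance measures the spread of the distribution around the mean.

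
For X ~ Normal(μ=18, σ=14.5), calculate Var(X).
210.2500

We have X ~ Normal(μ=18, σ=14.5).

For a Normal distribution with μ=18, σ=14.5:
Var(X) = 210.2500

The variance measures the spread of the distribution around the mean.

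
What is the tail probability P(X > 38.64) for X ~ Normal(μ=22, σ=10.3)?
0.053098

We have X ~ Normal(μ=22, σ=10.3).

P(X > 38.64) = 1 - P(X ≤ 38.64)
                = 1 - F(38.64)
                = 1 - 0.946902
                = 0.053098

So there's approximately a 5.3% chance that X exceeds 38.64.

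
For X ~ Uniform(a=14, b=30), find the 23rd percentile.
17.6800

We have X ~ Uniform(a=14, b=30).

We want to find x such that P(X ≤ x) = 0.23.

This is the 23rd percentile, which means 23% of values fall below this point.

Using the inverse CDF (quantile function):
x = F⁻¹(0.23) = 17.6800

Verification: P(X ≤ 17.6800) = 0.23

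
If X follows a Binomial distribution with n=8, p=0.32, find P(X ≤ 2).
0.501298

We have X ~ Binomial(n=8, p=0.32).

The CDF gives us P(X ≤ k).

Using the CDF:
P(X ≤ 2) = 0.501298

This means there's approximately a 50.1% chance that X is at most 2.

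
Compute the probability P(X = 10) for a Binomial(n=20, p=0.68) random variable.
0.043973

We have X ~ Binomial(n=20, p=0.68).

For a Binomial distribution, the PMF gives us the probability of each outcome.

Using the PMF formula:
P(X = 10) = 0.043973

Rounded to 4 decimal places: 0.0440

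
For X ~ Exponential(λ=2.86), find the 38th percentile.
0.1671

We have X ~ Exponential(λ=2.86).

We want to find x such that P(X ≤ x) = 0.38.

This is the 38th percentile, which means 38% of values fall below this point.

Using the inverse CDF (quantile function):
x = F⁻¹(0.38) = 0.1671

Verification: P(X ≤ 0.1671) = 0.38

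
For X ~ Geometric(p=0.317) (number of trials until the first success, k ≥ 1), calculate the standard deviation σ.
2.6071

We have X ~ Geometric(p=0.317) (number of trials until the first success, k ≥ 1).

For a Geometric distribution with p=0.317 (number of trials until the first success, k ≥ 1):
σ = √Var(X) = 2.6071

The standard deviation is the square root of the variance.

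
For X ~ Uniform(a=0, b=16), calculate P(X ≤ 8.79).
0.549375

We have X ~ Uniform(a=0, b=16).

The CDF gives us P(X ≤ k).

Using the CDF:
P(X ≤ 8.79) = 0.549375

This means there's approximately a 54.9% chance that X is at most 8.79.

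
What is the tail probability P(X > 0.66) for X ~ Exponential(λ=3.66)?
0.089314

We have X ~ Exponential(λ=3.66).

P(X > 0.66) = 1 - P(X ≤ 0.66)
                = 1 - F(0.66)
                = 1 - 0.910686
                = 0.089314

So there's approximately a 8.9% chance that X exceeds 0.66.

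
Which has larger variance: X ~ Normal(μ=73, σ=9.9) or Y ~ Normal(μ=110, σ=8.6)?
X has larger variance (98.0100 > 73.9600)

Compute the variance for each distribution:

X ~ Normal(μ=73, σ=9.9):
Var(X) = 98.0100

Y ~ Normal(μ=110, σ=8.6):
Var(Y) = 73.9600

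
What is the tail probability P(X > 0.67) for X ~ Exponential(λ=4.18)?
0.060774

We have X ~ Exponential(λ=4.18).

P(X > 0.67) = 1 - P(X ≤ 0.67)
                = 1 - F(0.67)
                = 1 - 0.939226
                = 0.060774

So there's approximately a 6.1% chance that X exceeds 0.67.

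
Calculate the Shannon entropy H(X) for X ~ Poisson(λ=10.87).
2.6039 nats

We have X ~ Poisson(λ=10.87).

The Shannon entropy measures the uncertainty or information content of the distribution.

For a Poisson distribution with λ=10.87:
H(X) = 2.6039 nats

(In bits, this would be 3.7566 bits.)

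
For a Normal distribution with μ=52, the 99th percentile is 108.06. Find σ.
σ = 24.0979

For X ~ Normal(μ, σ), the p-th percentile satisfies x = μ + z_p × σ,
where z_p = Φ⁻¹(p) is the standard normal quantile.

Step 1: z_{0.99} = Φ⁻¹(0.99) = 2.3263

Step 2: Solve for σ:
108.06 = 52 + 2.3263 × σ
σ = (108.06 - 52) / 2.3263
σ = 56.06 / 2.3263
σ = 24.0979

Verification: μ + z × σ = 52 + 2.3263 × 24.0979 = 108.06 ✓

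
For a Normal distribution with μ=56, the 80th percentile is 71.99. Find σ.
σ = 18.9990

For X ~ Normal(μ, σ), the p-th percentile satisfies x = μ + z_p × σ,
where z_p = Φ⁻¹(p) is the standard normal quantile.

Step 1: z_{0.8} = Φ⁻¹(0.8) = 0.8416

Step 2: Solve for σ:
71.99 = 56 + 0.8416 × σ
σ = (71.99 - 56) / 0.8416
σ = 15.99 / 0.8416
σ = 18.9990

Verification: μ + z × σ = 56 + 0.8416 × 18.9990 = 71.99 ✓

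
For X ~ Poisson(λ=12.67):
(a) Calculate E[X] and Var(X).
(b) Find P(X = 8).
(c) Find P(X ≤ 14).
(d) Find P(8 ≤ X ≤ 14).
(a) E[X] = 12.6700, Var(X) = 12.6700
(b) P(X = 8) = 0.051782
(c) P(X ≤ 14) = 0.708346
(d) P(8 ≤ X ≤ 14) = 0.644294

We have X ~ Poisson(λ=12.67).

(a) Moments:
E[X] = 12.6700
Var(X) = 12.6700
σ = √Var(X) = 3.5595

(b) Point probability using PMF:
P(X = 8) = 0.051782

(c) Cumulative probability using CDF:
P(X ≤ 14) = F(14) = 0.708346

(d) Range probability:
P(8 ≤ X ≤ 14) = P(X ≤ 14) - P(X ≤ 7)
                   = F(14) - F(7)
                   = 0.708346 - 0.064051
                   = 0.644294

This means approximately 64.4% of outcomes fall in the interval [8, 14].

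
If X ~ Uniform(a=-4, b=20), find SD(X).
6.9282

We have X ~ Uniform(a=-4, b=20).

For a Uniform distribution with a=-4, b=20:
σ = √Var(X) = 6.9282

The standard deviation is the square root of the variance.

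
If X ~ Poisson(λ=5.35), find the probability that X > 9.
0.046366

We have X ~ Poisson(λ=5.35).

P(X > 9) = 1 - P(X ≤ 9)
                = 1 - F(9)
                = 1 - 0.953634
                = 0.046366

So there's approximately a 4.6% chance that X exceeds 9.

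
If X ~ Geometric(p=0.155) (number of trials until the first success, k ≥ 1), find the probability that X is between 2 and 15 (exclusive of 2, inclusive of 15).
0.634069

We have X ~ Geometric(p=0.155) (number of trials until the first success, k ≥ 1).

To find P(2 < X ≤ 15), we use:
P(2 < X ≤ 15) = P(X ≤ 15) - P(X ≤ 2)
                 = F(15) - F(2)
                 = 0.920044 - 0.285975
                 = 0.634069

So there's approximately a 63.4% chance that X falls in this range.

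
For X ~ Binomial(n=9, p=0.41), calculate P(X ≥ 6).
0.110921

We have X ~ Binomial(n=9, p=0.41).

For discrete distributions, P(X ≥ 6) = 1 - P(X ≤ 5).

P(X ≤ 5) = 0.889079
P(X ≥ 6) = 1 - 0.889079 = 0.110921

So there's approximately a 11.1% chance that X is at least 6.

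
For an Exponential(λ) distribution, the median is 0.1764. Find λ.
λ = 3.9294

For X ~ Exponential(λ), the CDF is F(x) = 1 - e^(-λx).
The median m satisfies F(m) = 0.5:
1 - e^(-λm) = 0.5
e^(-λm) = 0.5
λm = ln(2)
m = ln(2) / λ

Given m = 0.1764:
λ = ln(2) / 0.1764 = 0.693147 / 0.1764 = 3.9294

Verification: ln(2) / 3.9294 = 0.1764 ✓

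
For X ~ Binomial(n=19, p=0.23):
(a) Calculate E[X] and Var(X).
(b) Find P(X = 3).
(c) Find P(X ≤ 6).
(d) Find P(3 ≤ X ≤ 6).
(a) E[X] = 4.3700, Var(X) = 3.3649
(b) P(X = 3) = 0.180036
(c) P(X ≤ 6) = 0.875150
(d) P(3 ≤ X ≤ 6) = 0.722249

We have X ~ Binomial(n=19, p=0.23).

(a) Moments:
E[X] = 4.3700
Var(X) = 3.3649
σ = √Var(X) = 1.8344

(b) Point probability using PMF:
P(X = 3) = 0.180036

(c) Cumulative probability using CDF:
P(X ≤ 6) = F(6) = 0.875150

(d) Range probability:
P(3 ≤ X ≤ 6) = P(X ≤ 6) - P(X ≤ 2)
                   = F(6) - F(2)
                   = 0.875150 - 0.152901
                   = 0.722249

This means approximately 72.2% of outcomes fall in the interval [3, 6].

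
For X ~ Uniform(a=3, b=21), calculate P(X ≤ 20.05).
0.947222

We have X ~ Uniform(a=3, b=21).

The CDF gives us P(X ≤ k).

Using the CDF:
P(X ≤ 20.05) = 0.947222

This means there's approximately a 94.7% chance that X is at most 20.05.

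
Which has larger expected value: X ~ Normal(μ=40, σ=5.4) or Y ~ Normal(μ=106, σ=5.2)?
Y has larger mean (106.0000 > 40.0000)

Compute the expected value for each distribution:

X ~ Normal(μ=40, σ=5.4):
E[X] = 40.0000

Y ~ Normal(μ=106, σ=5.2):
E[Y] = 106.0000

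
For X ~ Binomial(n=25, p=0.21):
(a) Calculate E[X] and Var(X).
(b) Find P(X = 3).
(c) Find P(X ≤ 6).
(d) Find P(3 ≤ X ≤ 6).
(a) E[X] = 5.2500, Var(X) = 4.1475
(b) P(X = 3) = 0.119174
(c) P(X ≤ 6) = 0.739868
(d) P(3 ≤ X ≤ 6) = 0.660301

We have X ~ Binomial(n=25, p=0.21).

(a) Moments:
E[X] = 5.2500
Var(X) = 4.1475
σ = √Var(X) = 2.0365

(b) Point probability using PMF:
P(X = 3) = 0.119174

(c) Cumulative probability using CDF:
P(X ≤ 6) = F(6) = 0.739868

(d) Range probability:
P(3 ≤ X ≤ 6) = P(X ≤ 6) - P(X ≤ 2)
                   = F(6) - F(2)
                   = 0.739868 - 0.079567
                   = 0.660301

This means approximately 66.0% of outcomes fall in the interval [3, 6].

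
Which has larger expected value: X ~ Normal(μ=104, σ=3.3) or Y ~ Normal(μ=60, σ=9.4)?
X has larger mean (104.0000 > 60.0000)

Compute the expected value for each distribution:

X ~ Normal(μ=104, σ=3.3):
E[X] = 104.0000

Y ~ Normal(μ=60, σ=9.4):
E[Y] = 60.0000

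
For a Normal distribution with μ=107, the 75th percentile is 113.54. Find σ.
σ = 9.6962

For X ~ Normal(μ, σ), the p-th percentile satisfies x = μ + z_p × σ,
where z_p = Φ⁻¹(p) is the standard normal quantile.

Step 1: z_{0.75} = Φ⁻¹(0.75) = 0.6745

Step 2: Solve for σ:
113.54 = 107 + 0.6745 × σ
σ = (113.54 - 107) / 0.6745
σ = 6.54 / 0.6745
σ = 9.6962

Verification: μ + z × σ = 107 + 0.6745 × 9.6962 = 113.54 ✓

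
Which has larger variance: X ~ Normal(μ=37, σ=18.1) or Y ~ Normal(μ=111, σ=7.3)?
X has larger variance (327.6100 > 53.2900)

Compute the variance for each distribution:

X ~ Normal(μ=37, σ=18.1):
Var(X) = 327.6100

Y ~ Normal(μ=111, σ=7.3):
Var(Y) = 53.2900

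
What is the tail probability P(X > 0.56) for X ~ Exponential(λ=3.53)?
0.138512

We have X ~ Exponential(λ=3.53).

P(X > 0.56) = 1 - P(X ≤ 0.56)
                = 1 - F(0.56)
                = 1 - 0.861488
                = 0.138512

So there's approximately a 13.9% chance that X exceeds 0.56.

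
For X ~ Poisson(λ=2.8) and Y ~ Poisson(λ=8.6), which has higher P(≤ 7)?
X has higher probability (P(X ≤ 7) = 0.9919 > P(Y ≤ 7) = 0.3728)

Compute P(≤ 7) for each distribution:

X ~ Poisson(λ=2.8):
P(X ≤ 7) = 0.9919

Y ~ Poisson(λ=8.6):
P(Y ≤ 7) = 0.3728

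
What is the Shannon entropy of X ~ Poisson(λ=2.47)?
1.8240 nats

We have X ~ Poisson(λ=2.47).

The Shannon entropy measures the uncertainty or information content of the distribution.

For a Poisson distribution with λ=2.47:
H(X) = 1.8240 nats

(In bits, this would be 2.6315 bits.)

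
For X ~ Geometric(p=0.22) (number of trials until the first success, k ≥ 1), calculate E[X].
4.5455

We have X ~ Geometric(p=0.22) (number of trials until the first success, k ≥ 1).

For a Geometric distribution with p=0.22 (number of trials until the first success, k ≥ 1):
E[X] = 4.5455

This is the expected (average) value of X.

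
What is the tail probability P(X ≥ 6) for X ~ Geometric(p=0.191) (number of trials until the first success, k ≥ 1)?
0.346531

We have X ~ Geometric(p=0.191) (number of trials until the first success, k ≥ 1).

For discrete distributions, P(X ≥ 6) = 1 - P(X ≤ 5).

P(X ≤ 5) = 0.653469
P(X ≥ 6) = 1 - 0.653469 = 0.346531

So there's approximately a 34.7% chance that X is at least 6.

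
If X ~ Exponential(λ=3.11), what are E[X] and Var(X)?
E[X] = 0.3215, Var(X) = 0.1034

We have X ~ Exponential(λ=3.11).

For an Exponential distribution with λ=3.11:

Expected value:
E[X] = 0.3215

Variance:
Var(X) = 0.1034

Standard deviation:
σ = √Var(X) = 0.3215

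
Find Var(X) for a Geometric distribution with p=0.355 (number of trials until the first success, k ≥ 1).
5.1180

We have X ~ Geometric(p=0.355) (number of trials until the first success, k ≥ 1).

For a Geometric distribution with p=0.355 (number of trials until the first success, k ≥ 1):
Var(X) = 5.1180

The variance measures the spread of the distribution around the mean.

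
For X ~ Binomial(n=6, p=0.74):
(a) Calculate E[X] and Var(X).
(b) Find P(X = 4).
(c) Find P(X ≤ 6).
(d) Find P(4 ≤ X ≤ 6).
(a) E[X] = 4.4400, Var(X) = 1.1544
(b) P(X = 4) = 0.304064
(c) P(X ≤ 6) = 1.000000
(d) P(4 ≤ X ≤ 6) = 0.814435

We have X ~ Binomial(n=6, p=0.74).

(a) Moments:
E[X] = 4.4400
Var(X) = 1.1544
σ = √Var(X) = 1.0744

(b) Point probability using PMF:
P(X = 4) = 0.304064

(c) Cumulative probability using CDF:
P(X ≤ 6) = F(6) = 1.000000

(d) Range probability:
P(4 ≤ X ≤ 6) = P(X ≤ 6) - P(X ≤ 3)
                   = F(6) - F(3)
                   = 1.000000 - 0.185565
                   = 0.814435

This means approximately 81.4% of outcomes fall in the interval [4, 6].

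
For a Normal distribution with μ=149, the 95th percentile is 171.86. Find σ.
σ = 13.8979

For X ~ Normal(μ, σ), the p-th percentile satisfies x = μ + z_p × σ,
where z_p = Φ⁻¹(p) is the standard normal quantile.

Step 1: z_{0.95} = Φ⁻¹(0.95) = 1.6449

Step 2: Solve for σ:
171.86 = 149 + 1.6449 × σ
σ = (171.86 - 149) / 1.6449
σ = 22.86 / 1.6449
σ = 13.8979

Verification: μ + z × σ = 149 + 1.6449 × 13.8979 = 171.86 ✓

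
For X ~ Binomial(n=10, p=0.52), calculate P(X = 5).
0.244131

We have X ~ Binomial(n=10, p=0.52).

For a Binomial distribution, the PMF gives us the probability of each outcome.

Using the PMF formula:
P(X = 5) = 0.244131

Rounded to 4 decimal places: 0.2441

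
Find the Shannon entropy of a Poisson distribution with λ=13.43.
2.7112 nats

We have X ~ Poisson(λ=13.43).

The Shannon entropy measures the uncertainty or information content of the distribution.

For a Poisson distribution with λ=13.43:
H(X) = 2.7112 nats

(In bits, this would be 3.9115 bits.)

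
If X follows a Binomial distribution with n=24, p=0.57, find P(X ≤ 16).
0.878519

We have X ~ Binomial(n=24, p=0.57).

The CDF gives us P(X ≤ k).

Using the CDF:
P(X ≤ 16) = 0.878519

This means there's approximately a 87.9% chance that X is at most 16.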